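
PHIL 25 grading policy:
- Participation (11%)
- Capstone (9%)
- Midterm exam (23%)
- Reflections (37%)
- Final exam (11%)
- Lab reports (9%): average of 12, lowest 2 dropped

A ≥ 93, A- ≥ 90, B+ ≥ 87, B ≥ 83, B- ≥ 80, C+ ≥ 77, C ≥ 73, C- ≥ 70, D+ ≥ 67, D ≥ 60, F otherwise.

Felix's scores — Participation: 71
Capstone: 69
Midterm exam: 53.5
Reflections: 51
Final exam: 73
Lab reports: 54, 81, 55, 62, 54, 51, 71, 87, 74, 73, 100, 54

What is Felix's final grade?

F

Lab reports: drop 51, 54 → average of remaining 10 = 711/10 = 71.1
Weighted total:
  Participation 71 × 0.11 = 7.81
  Capstone 69 × 0.09 = 6.21
  Midterm exam 53.5 × 0.23 = 12.305
  Reflections 51 × 0.37 = 18.87
  Final exam 73 × 0.11 = 8.03
  Lab reports 71.1 × 0.09 = 6.399
Sum = 59.624
59.624 < 60 → F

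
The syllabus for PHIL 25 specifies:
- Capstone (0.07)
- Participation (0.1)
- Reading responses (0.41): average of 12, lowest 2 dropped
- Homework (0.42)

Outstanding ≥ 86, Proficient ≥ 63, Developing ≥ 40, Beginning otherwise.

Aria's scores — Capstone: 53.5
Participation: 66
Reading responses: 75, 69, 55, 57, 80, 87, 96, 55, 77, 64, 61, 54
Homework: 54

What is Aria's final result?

Developing

Reading responses: drop 54, 55 → average of remaining 10 = 721/10 = 72.1
Weighted total:
  Capstone 53.5 × 0.07 = 3.745
  Participation 66 × 0.1 = 6.6
  Reading responses 72.1 × 0.41 = 29.561
  Homework 54 × 0.42 = 22.68
Sum = 62.586
62.586 is ≥ 40 and < 63 → Developing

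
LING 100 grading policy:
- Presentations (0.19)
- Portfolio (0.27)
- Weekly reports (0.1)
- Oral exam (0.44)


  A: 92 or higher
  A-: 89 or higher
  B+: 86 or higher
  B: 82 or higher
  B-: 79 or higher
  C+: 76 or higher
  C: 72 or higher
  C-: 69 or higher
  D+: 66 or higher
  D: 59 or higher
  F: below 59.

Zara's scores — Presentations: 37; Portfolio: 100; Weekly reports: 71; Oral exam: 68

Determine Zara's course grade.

Weighted total:
  Presentations 37 × 0.19 = 7.03
  Portfolio 100 × 0.27 = 27
  Weekly reports 71 × 0.1 = 7.1
  Oral exam 68 × 0.44 = 29.92
Sum = 71.05
71.05 is ≥ 69 and < 72 → C-

C-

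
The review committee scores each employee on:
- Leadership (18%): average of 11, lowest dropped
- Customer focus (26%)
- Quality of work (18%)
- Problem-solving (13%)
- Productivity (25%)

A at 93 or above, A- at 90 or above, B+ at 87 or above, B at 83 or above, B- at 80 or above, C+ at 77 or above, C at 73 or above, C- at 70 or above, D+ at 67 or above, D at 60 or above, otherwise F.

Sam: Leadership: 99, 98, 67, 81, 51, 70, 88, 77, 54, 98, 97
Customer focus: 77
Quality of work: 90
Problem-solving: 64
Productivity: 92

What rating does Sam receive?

B-

Leadership: drop 51 → average of remaining 10 = 829/10 = 82.9
Weighted total:
  Leadership 82.9 × 0.18 = 14.922
  Customer focus 77 × 0.26 = 20.02
  Quality of work 90 × 0.18 = 16.2
  Problem-solving 64 × 0.13 = 8.32
  Productivity 92 × 0.25 = 23
Sum = 82.462
82.462 is ≥ 80 and < 83 → B-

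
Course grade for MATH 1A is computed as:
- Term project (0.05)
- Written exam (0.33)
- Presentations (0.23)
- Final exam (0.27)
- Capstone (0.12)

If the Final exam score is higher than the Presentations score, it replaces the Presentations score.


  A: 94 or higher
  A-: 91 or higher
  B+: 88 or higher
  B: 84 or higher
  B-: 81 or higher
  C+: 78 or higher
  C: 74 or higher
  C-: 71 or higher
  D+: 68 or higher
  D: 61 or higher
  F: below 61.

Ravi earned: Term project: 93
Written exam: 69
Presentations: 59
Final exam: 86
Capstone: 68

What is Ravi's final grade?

Final exam (86) > Presentations (59), so Presentations counts as 86.
Weighted total:
  Term project 93 × 0.05 = 4.65
  Written exam 69 × 0.33 = 22.77
  Presentations 86 × 0.23 = 19.78
  Final exam 86 × 0.27 = 23.22
  Capstone 68 × 0.12 = 8.16
Sum = 78.58
78.58 is ≥ 78 and < 81 → C+

C+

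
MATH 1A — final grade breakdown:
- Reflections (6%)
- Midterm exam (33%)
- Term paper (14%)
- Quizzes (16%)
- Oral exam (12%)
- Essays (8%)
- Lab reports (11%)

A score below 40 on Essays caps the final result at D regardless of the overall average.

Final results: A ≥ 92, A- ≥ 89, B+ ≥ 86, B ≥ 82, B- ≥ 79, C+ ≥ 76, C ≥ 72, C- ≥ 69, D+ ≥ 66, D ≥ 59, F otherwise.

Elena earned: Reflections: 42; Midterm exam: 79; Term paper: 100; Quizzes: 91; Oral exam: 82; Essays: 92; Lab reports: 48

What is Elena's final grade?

B-

Essays score 92 ≥ 40: minimum met.
Weighted total:
  Reflections 42 × 0.06 = 2.52
  Midterm exam 79 × 0.33 = 26.07
  Term paper 100 × 0.14 = 14
  Quizzes 91 × 0.16 = 14.56
  Oral exam 82 × 0.12 = 9.84
  Essays 92 × 0.08 = 7.36
  Lab reports 48 × 0.11 = 5.28
Sum = 79.63
79.63 is ≥ 79 and < 82 → B-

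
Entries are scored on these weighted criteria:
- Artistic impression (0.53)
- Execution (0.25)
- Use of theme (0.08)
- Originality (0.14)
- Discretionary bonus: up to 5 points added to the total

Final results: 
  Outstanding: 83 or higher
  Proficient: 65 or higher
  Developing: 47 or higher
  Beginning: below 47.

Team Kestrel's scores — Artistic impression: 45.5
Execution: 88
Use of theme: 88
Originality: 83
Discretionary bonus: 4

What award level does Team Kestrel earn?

Proficient

Weighted total:
  Artistic impression 45.5 × 0.53 = 24.115
  Execution 88 × 0.25 = 22
  Use of theme 88 × 0.08 = 7.04
  Originality 83 × 0.14 = 11.62
Sum = 64.775
Discretionary bonus: 64.775 + 4 = 68.775
68.775 is ≥ 65 and < 83 → Proficient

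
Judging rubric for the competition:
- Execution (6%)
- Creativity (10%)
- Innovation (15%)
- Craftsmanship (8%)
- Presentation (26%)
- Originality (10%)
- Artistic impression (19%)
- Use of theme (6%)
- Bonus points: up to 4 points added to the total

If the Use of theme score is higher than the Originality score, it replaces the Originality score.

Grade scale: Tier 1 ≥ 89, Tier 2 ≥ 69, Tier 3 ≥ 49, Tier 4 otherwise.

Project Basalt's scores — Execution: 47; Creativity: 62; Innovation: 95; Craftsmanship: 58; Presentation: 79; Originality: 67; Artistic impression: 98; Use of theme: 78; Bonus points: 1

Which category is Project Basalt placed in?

Tier 2

Use of theme (78) > Originality (67), so Originality counts as 78.
Weighted total:
  Execution 47 × 0.06 = 2.82
  Creativity 62 × 0.1 = 6.2
  Innovation 95 × 0.15 = 14.25
  Craftsmanship 58 × 0.08 = 4.64
  Presentation 79 × 0.26 = 20.54
  Originality 78 × 0.1 = 7.8
  Artistic impression 98 × 0.19 = 18.62
  Use of theme 78 × 0.06 = 4.68
Sum = 79.55
Bonus points: 79.55 + 1 = 80.55
80.55 is ≥ 69 and < 89 → Tier 2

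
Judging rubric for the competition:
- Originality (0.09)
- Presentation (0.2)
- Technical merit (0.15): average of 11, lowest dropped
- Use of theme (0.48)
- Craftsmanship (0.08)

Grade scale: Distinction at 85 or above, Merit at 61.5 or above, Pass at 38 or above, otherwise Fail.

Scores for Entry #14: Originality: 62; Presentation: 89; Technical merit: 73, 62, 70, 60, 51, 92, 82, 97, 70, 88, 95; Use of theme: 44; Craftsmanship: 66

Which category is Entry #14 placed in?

Merit

Technical merit: drop 51 → average of remaining 10 = 789/10 = 78.9
Weighted total:
  Originality 62 × 0.09 = 5.58
  Presentation 89 × 0.2 = 17.8
  Technical merit 78.9 × 0.15 = 11.835
  Use of theme 44 × 0.48 = 21.12
  Craftsmanship 66 × 0.08 = 5.28
Sum = 61.615
61.615 is ≥ 61.5 and < 85 → Merit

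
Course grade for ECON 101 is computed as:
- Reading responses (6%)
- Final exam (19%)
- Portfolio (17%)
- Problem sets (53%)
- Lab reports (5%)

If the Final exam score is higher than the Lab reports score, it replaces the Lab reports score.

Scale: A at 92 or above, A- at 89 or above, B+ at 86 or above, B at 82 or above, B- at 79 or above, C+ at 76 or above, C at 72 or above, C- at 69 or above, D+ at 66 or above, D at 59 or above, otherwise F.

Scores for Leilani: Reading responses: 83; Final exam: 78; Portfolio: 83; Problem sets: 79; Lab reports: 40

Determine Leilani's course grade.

B-

Final exam (78) > Lab reports (40), so Lab reports counts as 78.
Weighted total:
  Reading responses 83 × 0.06 = 4.98
  Final exam 78 × 0.19 = 14.82
  Portfolio 83 × 0.17 = 14.11
  Problem sets 79 × 0.53 = 41.87
  Lab reports 78 × 0.05 = 3.9
Sum = 79.68
79.68 is ≥ 79 and < 82 → B-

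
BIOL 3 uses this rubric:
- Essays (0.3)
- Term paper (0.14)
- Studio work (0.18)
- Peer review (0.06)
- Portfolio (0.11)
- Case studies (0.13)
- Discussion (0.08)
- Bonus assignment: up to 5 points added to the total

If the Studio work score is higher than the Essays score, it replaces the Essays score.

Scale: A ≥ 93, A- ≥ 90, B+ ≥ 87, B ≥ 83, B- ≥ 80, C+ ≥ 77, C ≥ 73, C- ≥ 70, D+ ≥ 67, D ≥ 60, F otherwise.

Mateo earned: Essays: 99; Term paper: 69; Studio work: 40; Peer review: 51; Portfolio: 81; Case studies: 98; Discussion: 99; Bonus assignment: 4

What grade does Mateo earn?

Studio work (40) ≤ Essays (99), so Essays stays at 99.
Weighted total:
  Essays 99 × 0.3 = 29.7
  Term paper 69 × 0.14 = 9.66
  Studio work 40 × 0.18 = 7.2
  Peer review 51 × 0.06 = 3.06
  Portfolio 81 × 0.11 = 8.91
  Case studies 98 × 0.13 = 12.74
  Discussion 99 × 0.08 = 7.92
Sum = 79.19
Bonus assignment: 79.19 + 4 = 83.19
83.19 is ≥ 83 and < 87 → B

B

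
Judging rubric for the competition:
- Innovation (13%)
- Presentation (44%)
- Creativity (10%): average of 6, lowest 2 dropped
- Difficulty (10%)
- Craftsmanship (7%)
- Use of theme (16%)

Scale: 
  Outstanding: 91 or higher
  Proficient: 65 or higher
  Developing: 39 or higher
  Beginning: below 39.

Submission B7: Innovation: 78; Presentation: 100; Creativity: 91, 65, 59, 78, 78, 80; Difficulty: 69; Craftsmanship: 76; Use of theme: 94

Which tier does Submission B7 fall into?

Proficient

Creativity: drop 59, 65 → average of remaining 4 = 327/4 = 81.75
Weighted total:
  Innovation 78 × 0.13 = 10.14
  Presentation 100 × 0.44 = 44
  Creativity 81.75 × 0.1 = 8.175
  Difficulty 69 × 0.1 = 6.9
  Craftsmanship 76 × 0.07 = 5.32
  Use of theme 94 × 0.16 = 15.04
Sum = 89.575
89.575 is ≥ 65 and < 91 → Proficient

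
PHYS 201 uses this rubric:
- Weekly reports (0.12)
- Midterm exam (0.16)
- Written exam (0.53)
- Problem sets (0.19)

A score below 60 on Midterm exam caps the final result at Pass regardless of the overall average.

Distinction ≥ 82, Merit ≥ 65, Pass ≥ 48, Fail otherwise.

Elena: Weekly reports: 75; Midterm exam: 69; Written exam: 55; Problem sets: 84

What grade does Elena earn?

Midterm exam score 69 ≥ 60: minimum met.
Weighted total:
  Weekly reports 75 × 0.12 = 9
  Midterm exam 69 × 0.16 = 11.04
  Written exam 55 × 0.53 = 29.15
  Problem sets 84 × 0.19 = 15.96
Sum = 65.15
65.15 is ≥ 65 and < 82 → Merit

Merit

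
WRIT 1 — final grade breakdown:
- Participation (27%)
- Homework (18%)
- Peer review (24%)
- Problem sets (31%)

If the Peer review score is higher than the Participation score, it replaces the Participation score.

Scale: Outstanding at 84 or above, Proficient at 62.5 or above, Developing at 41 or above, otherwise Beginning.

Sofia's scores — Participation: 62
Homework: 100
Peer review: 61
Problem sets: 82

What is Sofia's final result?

Peer review (61) ≤ Participation (62), so Participation stays at 62.
Weighted total:
  Participation 62 × 0.27 = 16.74
  Homework 100 × 0.18 = 18
  Peer review 61 × 0.24 = 14.64
  Problem sets 82 × 0.31 = 25.42
Sum = 74.8
74.8 is ≥ 62.5 and < 84 → Proficient

Proficient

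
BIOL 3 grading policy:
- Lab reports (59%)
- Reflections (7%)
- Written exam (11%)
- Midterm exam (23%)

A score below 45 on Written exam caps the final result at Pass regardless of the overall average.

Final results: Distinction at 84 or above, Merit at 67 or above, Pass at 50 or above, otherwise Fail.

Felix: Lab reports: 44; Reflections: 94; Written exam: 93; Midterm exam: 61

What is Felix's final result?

Written exam score 93 ≥ 45: minimum met.
Weighted total:
  Lab reports 44 × 0.59 = 25.96
  Reflections 94 × 0.07 = 6.58
  Written exam 93 × 0.11 = 10.23
  Midterm exam 61 × 0.23 = 14.03
Sum = 56.8
56.8 is ≥ 50 and < 67 → Pass

Pass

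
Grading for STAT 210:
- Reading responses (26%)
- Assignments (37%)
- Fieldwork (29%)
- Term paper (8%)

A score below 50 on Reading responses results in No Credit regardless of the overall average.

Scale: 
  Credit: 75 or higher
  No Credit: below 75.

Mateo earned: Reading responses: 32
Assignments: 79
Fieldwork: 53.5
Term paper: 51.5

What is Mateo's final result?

Reading responses score 32 < 50: minimum not met.
Weighted total:
  Reading responses 32 × 0.26 = 8.32
  Assignments 79 × 0.37 = 29.23
  Fieldwork 53.5 × 0.29 = 15.515
  Term paper 51.5 × 0.08 = 4.12
Sum = 57.185
Because the Reading responses minimum was not met, the result is No Credit.

No Credit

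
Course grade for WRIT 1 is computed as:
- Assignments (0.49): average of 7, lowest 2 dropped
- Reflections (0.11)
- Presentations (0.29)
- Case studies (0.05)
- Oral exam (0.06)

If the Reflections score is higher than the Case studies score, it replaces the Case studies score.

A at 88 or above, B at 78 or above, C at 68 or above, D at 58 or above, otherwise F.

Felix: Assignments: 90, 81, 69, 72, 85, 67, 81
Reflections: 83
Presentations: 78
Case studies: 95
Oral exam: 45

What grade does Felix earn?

Assignments: drop 67, 69 → average of remaining 5 = 409/5 = 81.8
Reflections (83) ≤ Case studies (95), so Case studies stays at 95.
Weighted total:
  Assignments 81.8 × 0.49 = 40.082
  Reflections 83 × 0.11 = 9.13
  Presentations 78 × 0.29 = 22.62
  Case studies 95 × 0.05 = 4.75
  Oral exam 45 × 0.06 = 2.7
Sum = 79.282
79.282 is ≥ 78 and < 88 → B

B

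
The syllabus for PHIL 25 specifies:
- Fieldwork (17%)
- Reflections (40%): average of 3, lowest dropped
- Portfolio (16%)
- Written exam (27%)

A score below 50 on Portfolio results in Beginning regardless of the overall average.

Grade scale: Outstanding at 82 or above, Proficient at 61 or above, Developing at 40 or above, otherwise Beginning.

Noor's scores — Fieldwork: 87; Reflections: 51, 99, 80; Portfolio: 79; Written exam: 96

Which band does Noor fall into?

Reflections: drop 51 → average of remaining 2 = 179/2 = 89.5
Portfolio score 79 ≥ 50: minimum met.
Weighted total:
  Fieldwork 87 × 0.17 = 14.79
  Reflections 89.5 × 0.4 = 35.8
  Portfolio 79 × 0.16 = 12.64
  Written exam 96 × 0.27 = 25.92
Sum = 89.15
89.15 ≥ 82 → Outstanding

Outstanding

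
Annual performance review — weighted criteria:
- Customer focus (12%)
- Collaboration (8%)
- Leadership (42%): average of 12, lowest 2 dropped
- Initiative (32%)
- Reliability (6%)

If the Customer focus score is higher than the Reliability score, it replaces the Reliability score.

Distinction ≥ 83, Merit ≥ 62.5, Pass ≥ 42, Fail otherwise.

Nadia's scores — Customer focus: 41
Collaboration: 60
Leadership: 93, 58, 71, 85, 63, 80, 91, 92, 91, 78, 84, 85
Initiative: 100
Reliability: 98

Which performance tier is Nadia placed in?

Distinction

Leadership: drop 58, 63 → average of remaining 10 = 850/10 = 85
Customer focus (41) ≤ Reliability (98), so Reliability stays at 98.
Weighted total:
  Customer focus 41 × 0.12 = 4.92
  Collaboration 60 × 0.08 = 4.8
  Leadership 85 × 0.42 = 35.7
  Initiative 100 × 0.32 = 32
  Reliability 98 × 0.06 = 5.88
Sum = 83.3
83.3 ≥ 83 → Distinction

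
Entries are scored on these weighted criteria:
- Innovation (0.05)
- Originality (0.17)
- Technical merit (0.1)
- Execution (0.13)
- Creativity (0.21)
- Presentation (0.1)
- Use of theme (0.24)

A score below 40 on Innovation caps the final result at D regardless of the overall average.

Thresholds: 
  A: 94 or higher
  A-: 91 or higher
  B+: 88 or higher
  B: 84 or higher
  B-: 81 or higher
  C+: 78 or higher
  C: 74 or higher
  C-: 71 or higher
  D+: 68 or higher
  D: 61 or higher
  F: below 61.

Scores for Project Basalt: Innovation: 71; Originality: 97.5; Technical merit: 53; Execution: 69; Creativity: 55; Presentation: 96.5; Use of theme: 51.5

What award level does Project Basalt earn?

Innovation score 71 ≥ 40: minimum met.
Weighted total:
  Innovation 71 × 0.05 = 3.55
  Originality 97.5 × 0.17 = 16.575
  Technical merit 53 × 0.1 = 5.3
  Execution 69 × 0.13 = 8.97
  Creativity 55 × 0.21 = 11.55
  Presentation 96.5 × 0.1 = 9.65
  Use of theme 51.5 × 0.24 = 12.36
Sum = 67.955
67.955 is ≥ 61 and < 68 → D

D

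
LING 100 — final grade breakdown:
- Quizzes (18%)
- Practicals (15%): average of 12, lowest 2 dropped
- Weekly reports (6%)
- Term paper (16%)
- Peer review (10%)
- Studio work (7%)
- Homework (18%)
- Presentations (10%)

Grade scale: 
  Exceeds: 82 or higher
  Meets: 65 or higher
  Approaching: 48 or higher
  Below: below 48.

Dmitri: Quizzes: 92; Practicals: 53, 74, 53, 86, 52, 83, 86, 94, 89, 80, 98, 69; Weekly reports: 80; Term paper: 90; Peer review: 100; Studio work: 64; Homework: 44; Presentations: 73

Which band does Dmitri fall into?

Meets

Practicals: drop 52, 53 → average of remaining 10 = 812/10 = 81.2
Weighted total:
  Quizzes 92 × 0.18 = 16.56
  Practicals 81.2 × 0.15 = 12.18
  Weekly reports 80 × 0.06 = 4.8
  Term paper 90 × 0.16 = 14.4
  Peer review 100 × 0.1 = 10
  Studio work 64 × 0.07 = 4.48
  Homework 44 × 0.18 = 7.92
  Presentations 73 × 0.1 = 7.3
Sum = 77.64
77.64 is ≥ 65 and < 82 → Meets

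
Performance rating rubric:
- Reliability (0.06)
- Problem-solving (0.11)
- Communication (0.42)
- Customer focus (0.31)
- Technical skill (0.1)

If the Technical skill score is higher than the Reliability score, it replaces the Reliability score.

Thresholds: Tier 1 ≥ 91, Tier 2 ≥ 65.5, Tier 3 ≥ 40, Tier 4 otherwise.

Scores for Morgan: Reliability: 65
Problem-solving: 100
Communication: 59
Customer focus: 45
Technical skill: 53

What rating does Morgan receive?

Tier 3

Technical skill (53) ≤ Reliability (65), so Reliability stays at 65.
Weighted total:
  Reliability 65 × 0.06 = 3.9
  Problem-solving 100 × 0.11 = 11
  Communication 59 × 0.42 = 24.78
  Customer focus 45 × 0.31 = 13.95
  Technical skill 53 × 0.1 = 5.3
Sum = 58.93
58.93 is ≥ 40 and < 65.5 → Tier 3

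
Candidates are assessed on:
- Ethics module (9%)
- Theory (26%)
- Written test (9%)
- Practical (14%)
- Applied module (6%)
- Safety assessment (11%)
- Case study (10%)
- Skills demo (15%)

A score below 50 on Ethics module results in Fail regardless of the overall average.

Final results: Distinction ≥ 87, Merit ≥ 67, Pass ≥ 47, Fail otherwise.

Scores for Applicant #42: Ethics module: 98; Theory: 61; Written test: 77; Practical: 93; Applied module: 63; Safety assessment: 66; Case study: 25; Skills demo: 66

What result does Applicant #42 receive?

Merit

Ethics module score 98 ≥ 50: minimum met.
Weighted total:
  Ethics module 98 × 0.09 = 8.82
  Theory 61 × 0.26 = 15.86
  Written test 77 × 0.09 = 6.93
  Practical 93 × 0.14 = 13.02
  Applied module 63 × 0.06 = 3.78
  Safety assessment 66 × 0.11 = 7.26
  Case study 25 × 0.1 = 2.5
  Skills demo 66 × 0.15 = 9.9
Sum = 68.07
68.07 is ≥ 67 and < 87 → Merit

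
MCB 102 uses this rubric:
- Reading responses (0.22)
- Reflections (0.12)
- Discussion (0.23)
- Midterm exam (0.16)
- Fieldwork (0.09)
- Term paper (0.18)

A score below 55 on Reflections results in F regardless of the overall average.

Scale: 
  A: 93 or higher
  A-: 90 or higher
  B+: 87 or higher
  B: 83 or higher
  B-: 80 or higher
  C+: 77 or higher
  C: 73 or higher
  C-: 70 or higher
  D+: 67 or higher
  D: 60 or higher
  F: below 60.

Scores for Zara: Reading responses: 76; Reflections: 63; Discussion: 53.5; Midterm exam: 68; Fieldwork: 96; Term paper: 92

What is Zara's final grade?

Reflections score 63 ≥ 55: minimum met.
Weighted total:
  Reading responses 76 × 0.22 = 16.72
  Reflections 63 × 0.12 = 7.56
  Discussion 53.5 × 0.23 = 12.305
  Midterm exam 68 × 0.16 = 10.88
  Fieldwork 96 × 0.09 = 8.64
  Term paper 92 × 0.18 = 16.56
Sum = 72.665
72.665 is ≥ 70 and < 73 → C-

C-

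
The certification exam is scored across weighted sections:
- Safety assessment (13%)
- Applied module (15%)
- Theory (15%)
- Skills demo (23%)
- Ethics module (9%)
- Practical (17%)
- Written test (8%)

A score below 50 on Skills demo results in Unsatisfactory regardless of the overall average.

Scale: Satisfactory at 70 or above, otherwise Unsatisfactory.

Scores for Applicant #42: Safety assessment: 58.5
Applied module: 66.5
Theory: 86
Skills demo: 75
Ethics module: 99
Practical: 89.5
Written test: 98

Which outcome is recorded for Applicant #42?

Skills demo score 75 ≥ 50: minimum met.
Weighted total:
  Safety assessment 58.5 × 0.13 = 7.605
  Applied module 66.5 × 0.15 = 9.975
  Theory 86 × 0.15 = 12.9
  Skills demo 75 × 0.23 = 17.25
  Ethics module 99 × 0.09 = 8.91
  Practical 89.5 × 0.17 = 15.215
  Written test 98 × 0.08 = 7.84
Sum = 79.695
79.695 ≥ 70 → Satisfactory

Satisfactory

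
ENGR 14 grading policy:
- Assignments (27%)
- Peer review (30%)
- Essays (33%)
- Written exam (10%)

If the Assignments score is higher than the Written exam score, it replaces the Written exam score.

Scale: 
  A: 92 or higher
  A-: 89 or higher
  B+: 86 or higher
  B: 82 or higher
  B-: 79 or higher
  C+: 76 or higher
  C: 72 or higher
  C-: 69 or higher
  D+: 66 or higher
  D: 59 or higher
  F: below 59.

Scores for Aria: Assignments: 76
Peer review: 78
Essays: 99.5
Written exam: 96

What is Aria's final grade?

B+

Assignments (76) ≤ Written exam (96), so Written exam stays at 96.
Weighted total:
  Assignments 76 × 0.27 = 20.52
  Peer review 78 × 0.3 = 23.4
  Essays 99.5 × 0.33 = 32.835
  Written exam 96 × 0.1 = 9.6
Sum = 86.355
86.355 is ≥ 86 and < 89 → B+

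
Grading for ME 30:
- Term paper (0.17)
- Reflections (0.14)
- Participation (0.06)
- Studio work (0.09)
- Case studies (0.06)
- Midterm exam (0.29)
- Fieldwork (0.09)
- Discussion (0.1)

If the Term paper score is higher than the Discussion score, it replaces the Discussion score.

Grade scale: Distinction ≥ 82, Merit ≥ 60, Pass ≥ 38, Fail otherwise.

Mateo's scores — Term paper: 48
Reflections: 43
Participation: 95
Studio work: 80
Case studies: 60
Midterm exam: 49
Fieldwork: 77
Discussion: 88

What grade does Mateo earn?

Term paper (48) ≤ Discussion (88), so Discussion stays at 88.
Weighted total:
  Term paper 48 × 0.17 = 8.16
  Reflections 43 × 0.14 = 6.02
  Participation 95 × 0.06 = 5.7
  Studio work 80 × 0.09 = 7.2
  Case studies 60 × 0.06 = 3.6
  Midterm exam 49 × 0.29 = 14.21
  Fieldwork 77 × 0.09 = 6.93
  Discussion 88 × 0.1 = 8.8
Sum = 60.62
60.62 is ≥ 60 and < 82 → Merit

Merit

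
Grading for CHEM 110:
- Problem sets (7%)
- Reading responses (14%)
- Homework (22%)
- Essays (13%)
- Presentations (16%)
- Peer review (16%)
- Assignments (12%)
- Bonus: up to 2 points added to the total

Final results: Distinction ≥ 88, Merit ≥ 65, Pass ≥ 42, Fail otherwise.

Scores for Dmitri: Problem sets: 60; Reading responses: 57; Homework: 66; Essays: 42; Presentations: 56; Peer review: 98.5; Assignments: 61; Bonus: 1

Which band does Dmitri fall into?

Merit

Weighted total:
  Problem sets 60 × 0.07 = 4.2
  Reading responses 57 × 0.14 = 7.98
  Homework 66 × 0.22 = 14.52
  Essays 42 × 0.13 = 5.46
  Presentations 56 × 0.16 = 8.96
  Peer review 98.5 × 0.16 = 15.76
  Assignments 61 × 0.12 = 7.32
Sum = 64.2
Bonus: 64.2 + 1 = 65.2
65.2 is ≥ 65 and < 88 → Merit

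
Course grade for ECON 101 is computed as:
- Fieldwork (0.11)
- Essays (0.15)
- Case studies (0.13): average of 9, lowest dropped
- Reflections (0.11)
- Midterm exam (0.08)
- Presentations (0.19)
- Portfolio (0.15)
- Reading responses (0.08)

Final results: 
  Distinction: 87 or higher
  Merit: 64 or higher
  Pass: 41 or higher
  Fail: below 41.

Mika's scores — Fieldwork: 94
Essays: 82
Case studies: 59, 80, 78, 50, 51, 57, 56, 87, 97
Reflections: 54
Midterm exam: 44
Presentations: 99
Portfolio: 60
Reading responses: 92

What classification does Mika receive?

Merit

Case studies: drop 50 → average of remaining 8 = 565/8 = 70.625
Weighted total:
  Fieldwork 94 × 0.11 = 10.34
  Essays 82 × 0.15 = 12.3
  Case studies 70.625 × 0.13 = 9.18125
  Reflections 54 × 0.11 = 5.94
  Midterm exam 44 × 0.08 = 3.52
  Presentations 99 × 0.19 = 18.81
  Portfolio 60 × 0.15 = 9
  Reading responses 92 × 0.08 = 7.36
Sum = 76.45125
76.45125 is ≥ 64 and < 87 → Merit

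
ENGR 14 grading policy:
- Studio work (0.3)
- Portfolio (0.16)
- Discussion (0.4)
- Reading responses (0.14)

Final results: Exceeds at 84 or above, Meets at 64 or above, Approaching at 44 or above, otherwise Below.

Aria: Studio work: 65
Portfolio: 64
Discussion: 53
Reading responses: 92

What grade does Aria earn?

Weighted total:
  Studio work 65 × 0.3 = 19.5
  Portfolio 64 × 0.16 = 10.24
  Discussion 53 × 0.4 = 21.2
  Reading responses 92 × 0.14 = 12.88
Sum = 63.82
63.82 is ≥ 44 and < 64 → Approaching

Approaching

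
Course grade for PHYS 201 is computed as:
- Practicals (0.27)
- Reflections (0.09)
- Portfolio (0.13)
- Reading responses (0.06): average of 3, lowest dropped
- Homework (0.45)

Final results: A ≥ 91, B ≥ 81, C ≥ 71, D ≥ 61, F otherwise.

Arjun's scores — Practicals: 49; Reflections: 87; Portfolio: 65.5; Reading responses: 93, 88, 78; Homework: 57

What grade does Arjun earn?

F

Reading responses: drop 78 → average of remaining 2 = 181/2 = 90.5
Weighted total:
  Practicals 49 × 0.27 = 13.23
  Reflections 87 × 0.09 = 7.83
  Portfolio 65.5 × 0.13 = 8.515
  Reading responses 90.5 × 0.06 = 5.43
  Homework 57 × 0.45 = 25.65
Sum = 60.655
60.655 < 61 → F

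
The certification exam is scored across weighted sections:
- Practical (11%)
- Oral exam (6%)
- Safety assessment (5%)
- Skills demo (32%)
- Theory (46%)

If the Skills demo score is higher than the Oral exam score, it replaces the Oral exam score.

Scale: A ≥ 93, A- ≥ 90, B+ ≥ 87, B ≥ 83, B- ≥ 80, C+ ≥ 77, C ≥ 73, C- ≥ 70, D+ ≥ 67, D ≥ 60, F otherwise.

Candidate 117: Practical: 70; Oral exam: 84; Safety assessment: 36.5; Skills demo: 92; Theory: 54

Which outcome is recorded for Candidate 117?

Skills demo (92) > Oral exam (84), so Oral exam counts as 92.
Weighted total:
  Practical 70 × 0.11 = 7.7
  Oral exam 92 × 0.06 = 5.52
  Safety assessment 36.5 × 0.05 = 1.825
  Skills demo 92 × 0.32 = 29.44
  Theory 54 × 0.46 = 24.84
Sum = 69.325
69.325 is ≥ 67 and < 70 → D+

D+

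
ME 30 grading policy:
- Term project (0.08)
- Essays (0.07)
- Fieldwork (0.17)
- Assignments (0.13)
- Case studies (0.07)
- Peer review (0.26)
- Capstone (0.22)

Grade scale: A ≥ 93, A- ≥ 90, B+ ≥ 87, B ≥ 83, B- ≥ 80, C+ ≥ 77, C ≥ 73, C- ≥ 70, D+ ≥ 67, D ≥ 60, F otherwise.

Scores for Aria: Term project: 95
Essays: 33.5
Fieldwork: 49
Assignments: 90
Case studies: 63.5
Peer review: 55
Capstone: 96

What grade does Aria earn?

Weighted total:
  Term project 95 × 0.08 = 7.6
  Essays 33.5 × 0.07 = 2.345
  Fieldwork 49 × 0.17 = 8.33
  Assignments 90 × 0.13 = 11.7
  Case studies 63.5 × 0.07 = 4.445
  Peer review 55 × 0.26 = 14.3
  Capstone 96 × 0.22 = 21.12
Sum = 69.84
69.84 is ≥ 67 and < 70 → D+

D+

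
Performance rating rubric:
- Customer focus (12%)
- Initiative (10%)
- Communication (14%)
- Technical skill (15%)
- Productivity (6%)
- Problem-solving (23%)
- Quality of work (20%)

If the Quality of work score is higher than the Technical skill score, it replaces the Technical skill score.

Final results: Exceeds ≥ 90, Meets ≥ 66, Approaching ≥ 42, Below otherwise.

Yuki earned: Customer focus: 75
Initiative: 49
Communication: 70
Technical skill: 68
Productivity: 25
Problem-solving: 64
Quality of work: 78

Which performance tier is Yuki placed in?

Quality of work (78) > Technical skill (68), so Technical skill counts as 78.
Weighted total:
  Customer focus 75 × 0.12 = 9
  Initiative 49 × 0.1 = 4.9
  Communication 70 × 0.14 = 9.8
  Technical skill 78 × 0.15 = 11.7
  Productivity 25 × 0.06 = 1.5
  Problem-solving 64 × 0.23 = 14.72
  Quality of work 78 × 0.2 = 15.6
Sum = 67.22
67.22 is ≥ 66 and < 90 → Meets

Meets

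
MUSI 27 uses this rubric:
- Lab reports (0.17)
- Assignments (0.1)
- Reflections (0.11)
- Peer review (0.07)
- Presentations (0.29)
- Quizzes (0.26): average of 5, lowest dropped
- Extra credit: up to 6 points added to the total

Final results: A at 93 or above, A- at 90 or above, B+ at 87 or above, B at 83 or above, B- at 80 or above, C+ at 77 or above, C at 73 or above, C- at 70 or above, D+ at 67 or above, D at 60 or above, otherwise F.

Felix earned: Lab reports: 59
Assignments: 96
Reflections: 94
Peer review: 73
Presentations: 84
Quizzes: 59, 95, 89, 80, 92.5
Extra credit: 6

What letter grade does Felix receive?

Quizzes: drop 59 → average of remaining 4 = 356.5/4 = 89.125
Weighted total:
  Lab reports 59 × 0.17 = 10.03
  Assignments 96 × 0.1 = 9.6
  Reflections 94 × 0.11 = 10.34
  Peer review 73 × 0.07 = 5.11
  Presentations 84 × 0.29 = 24.36
  Quizzes 89.125 × 0.26 = 23.1725
Sum = 82.6125
Extra credit: 82.6125 + 6 = 88.6125
88.6125 is ≥ 87 and < 90 → B+

B+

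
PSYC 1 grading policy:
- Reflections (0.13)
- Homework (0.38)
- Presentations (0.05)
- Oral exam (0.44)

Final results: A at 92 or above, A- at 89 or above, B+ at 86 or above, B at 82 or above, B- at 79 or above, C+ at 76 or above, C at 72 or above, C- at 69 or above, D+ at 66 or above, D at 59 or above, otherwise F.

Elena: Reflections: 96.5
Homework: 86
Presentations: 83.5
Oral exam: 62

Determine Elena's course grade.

Weighted total:
  Reflections 96.5 × 0.13 = 12.545
  Homework 86 × 0.38 = 32.68
  Presentations 83.5 × 0.05 = 4.175
  Oral exam 62 × 0.44 = 27.28
Sum = 76.68
76.68 is ≥ 76 and < 79 → C+

C+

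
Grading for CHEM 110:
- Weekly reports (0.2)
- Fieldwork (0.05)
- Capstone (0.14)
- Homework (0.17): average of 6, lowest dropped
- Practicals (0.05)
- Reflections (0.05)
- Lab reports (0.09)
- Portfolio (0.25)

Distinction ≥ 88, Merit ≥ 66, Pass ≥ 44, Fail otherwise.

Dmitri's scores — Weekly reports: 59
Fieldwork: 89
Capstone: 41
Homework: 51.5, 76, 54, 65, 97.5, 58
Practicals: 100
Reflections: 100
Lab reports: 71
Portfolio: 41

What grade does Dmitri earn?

Homework: drop 51.5 → average of remaining 5 = 350.5/5 = 70.1
Weighted total:
  Weekly reports 59 × 0.2 = 11.8
  Fieldwork 89 × 0.05 = 4.45
  Capstone 41 × 0.14 = 5.74
  Homework 70.1 × 0.17 = 11.917
  Practicals 100 × 0.05 = 5
  Reflections 100 × 0.05 = 5
  Lab reports 71 × 0.09 = 6.39
  Portfolio 41 × 0.25 = 10.25
Sum = 60.547
60.547 is ≥ 44 and < 66 → Pass

Pass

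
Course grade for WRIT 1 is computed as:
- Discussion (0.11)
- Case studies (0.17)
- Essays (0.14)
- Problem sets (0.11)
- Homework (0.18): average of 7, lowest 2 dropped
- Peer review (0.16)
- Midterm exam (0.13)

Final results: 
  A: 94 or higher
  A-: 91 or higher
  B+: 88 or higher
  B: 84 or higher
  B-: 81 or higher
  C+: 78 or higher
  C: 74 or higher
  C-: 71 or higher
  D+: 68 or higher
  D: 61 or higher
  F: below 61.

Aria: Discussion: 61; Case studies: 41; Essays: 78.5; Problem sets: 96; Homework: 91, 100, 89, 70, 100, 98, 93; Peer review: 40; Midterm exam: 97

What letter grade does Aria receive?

C-

Homework: drop 70, 89 → average of remaining 5 = 482/5 = 96.4
Weighted total:
  Discussion 61 × 0.11 = 6.71
  Case studies 41 × 0.17 = 6.97
  Essays 78.5 × 0.14 = 10.99
  Problem sets 96 × 0.11 = 10.56
  Homework 96.4 × 0.18 = 17.352
  Peer review 40 × 0.16 = 6.4
  Midterm exam 97 × 0.13 = 12.61
Sum = 71.592
71.592 is ≥ 71 and < 74 → C-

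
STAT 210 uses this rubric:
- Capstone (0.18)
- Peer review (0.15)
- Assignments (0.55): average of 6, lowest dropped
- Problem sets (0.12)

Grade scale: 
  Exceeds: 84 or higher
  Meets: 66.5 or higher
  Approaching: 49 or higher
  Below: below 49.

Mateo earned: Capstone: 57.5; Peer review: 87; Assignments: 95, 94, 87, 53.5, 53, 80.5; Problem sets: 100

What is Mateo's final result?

Assignments: drop 53 → average of remaining 5 = 410/5 = 82
Weighted total:
  Capstone 57.5 × 0.18 = 10.35
  Peer review 87 × 0.15 = 13.05
  Assignments 82 × 0.55 = 45.1
  Problem sets 100 × 0.12 = 12
Sum = 80.5
80.5 is ≥ 66.5 and < 84 → Meets

Meets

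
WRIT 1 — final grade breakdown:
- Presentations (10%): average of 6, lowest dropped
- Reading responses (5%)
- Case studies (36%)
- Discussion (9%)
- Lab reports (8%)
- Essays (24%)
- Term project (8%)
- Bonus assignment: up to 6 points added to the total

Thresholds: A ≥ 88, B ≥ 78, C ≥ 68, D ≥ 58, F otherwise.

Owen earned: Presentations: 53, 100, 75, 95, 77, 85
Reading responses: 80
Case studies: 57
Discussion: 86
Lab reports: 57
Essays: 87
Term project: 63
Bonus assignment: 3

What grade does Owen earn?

C

Presentations: drop 53 → average of remaining 5 = 432/5 = 86.4
Weighted total:
  Presentations 86.4 × 0.1 = 8.64
  Reading responses 80 × 0.05 = 4
  Case studies 57 × 0.36 = 20.52
  Discussion 86 × 0.09 = 7.74
  Lab reports 57 × 0.08 = 4.56
  Essays 87 × 0.24 = 20.88
  Term project 63 × 0.08 = 5.04
Sum = 71.38
Bonus assignment: 71.38 + 3 = 74.38
74.38 is ≥ 68 and < 78 → C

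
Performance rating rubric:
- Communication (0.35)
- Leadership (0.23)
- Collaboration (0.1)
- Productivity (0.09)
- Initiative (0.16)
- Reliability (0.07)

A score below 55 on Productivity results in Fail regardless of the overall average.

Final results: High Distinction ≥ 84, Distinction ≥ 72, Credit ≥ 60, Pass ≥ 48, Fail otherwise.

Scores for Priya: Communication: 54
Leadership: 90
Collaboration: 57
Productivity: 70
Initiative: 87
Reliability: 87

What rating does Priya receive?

Productivity score 70 ≥ 55: minimum met.
Weighted total:
  Communication 54 × 0.35 = 18.9
  Leadership 90 × 0.23 = 20.7
  Collaboration 57 × 0.1 = 5.7
  Productivity 70 × 0.09 = 6.3
  Initiative 87 × 0.16 = 13.92
  Reliability 87 × 0.07 = 6.09
Sum = 71.61
71.61 is ≥ 60 and < 72 → Credit

Credit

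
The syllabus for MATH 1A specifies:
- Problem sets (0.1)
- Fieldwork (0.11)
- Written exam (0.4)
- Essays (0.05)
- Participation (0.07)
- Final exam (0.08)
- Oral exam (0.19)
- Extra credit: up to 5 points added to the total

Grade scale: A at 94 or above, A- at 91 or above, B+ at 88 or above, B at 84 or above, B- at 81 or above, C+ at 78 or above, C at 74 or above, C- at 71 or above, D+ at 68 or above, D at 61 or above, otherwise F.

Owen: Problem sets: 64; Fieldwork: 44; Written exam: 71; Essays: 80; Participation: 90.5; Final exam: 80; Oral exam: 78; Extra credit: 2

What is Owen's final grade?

Weighted total:
  Problem sets 64 × 0.1 = 6.4
  Fieldwork 44 × 0.11 = 4.84
  Written exam 71 × 0.4 = 28.4
  Essays 80 × 0.05 = 4
  Participation 90.5 × 0.07 = 6.335
  Final exam 80 × 0.08 = 6.4
  Oral exam 78 × 0.19 = 14.82
Sum = 71.195
Extra credit: 71.195 + 2 = 73.195
73.195 is ≥ 71 and < 74 → C-

C-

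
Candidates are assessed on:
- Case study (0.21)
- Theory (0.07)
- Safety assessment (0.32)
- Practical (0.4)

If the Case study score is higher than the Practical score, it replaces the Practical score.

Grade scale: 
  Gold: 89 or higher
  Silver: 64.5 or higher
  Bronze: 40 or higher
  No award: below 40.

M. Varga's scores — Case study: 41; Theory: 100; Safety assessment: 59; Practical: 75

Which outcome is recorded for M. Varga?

Case study (41) ≤ Practical (75), so Practical stays at 75.
Weighted total:
  Case study 41 × 0.21 = 8.61
  Theory 100 × 0.07 = 7
  Safety assessment 59 × 0.32 = 18.88
  Practical 75 × 0.4 = 30
Sum = 64.49
64.49 is ≥ 40 and < 64.5 → Bronze

Bronze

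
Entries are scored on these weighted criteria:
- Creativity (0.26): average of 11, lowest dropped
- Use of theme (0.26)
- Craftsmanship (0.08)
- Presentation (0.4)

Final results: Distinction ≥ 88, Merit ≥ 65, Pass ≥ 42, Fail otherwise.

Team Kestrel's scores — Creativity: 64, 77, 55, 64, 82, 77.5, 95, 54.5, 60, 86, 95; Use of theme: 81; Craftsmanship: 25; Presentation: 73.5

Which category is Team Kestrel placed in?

Merit

Creativity: drop 54.5 → average of remaining 10 = 755.5/10 = 75.55
Weighted total:
  Creativity 75.55 × 0.26 = 19.643
  Use of theme 81 × 0.26 = 21.06
  Craftsmanship 25 × 0.08 = 2
  Presentation 73.5 × 0.4 = 29.4
Sum = 72.103
72.103 is ≥ 65 and < 88 → Merit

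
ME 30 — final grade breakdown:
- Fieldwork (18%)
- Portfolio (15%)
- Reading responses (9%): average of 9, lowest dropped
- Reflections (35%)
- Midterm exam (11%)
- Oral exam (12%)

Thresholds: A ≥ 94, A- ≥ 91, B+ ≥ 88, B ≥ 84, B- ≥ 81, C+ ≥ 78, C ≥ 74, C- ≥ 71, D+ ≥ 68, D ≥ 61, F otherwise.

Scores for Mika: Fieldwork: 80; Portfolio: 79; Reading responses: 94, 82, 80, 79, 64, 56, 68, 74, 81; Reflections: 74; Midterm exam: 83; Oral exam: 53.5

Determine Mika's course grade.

Reading responses: drop 56 → average of remaining 8 = 622/8 = 77.75
Weighted total:
  Fieldwork 80 × 0.18 = 14.4
  Portfolio 79 × 0.15 = 11.85
  Reading responses 77.75 × 0.09 = 6.9975
  Reflections 74 × 0.35 = 25.9
  Midterm exam 83 × 0.11 = 9.13
  Oral exam 53.5 × 0.12 = 6.42
Sum = 74.6975
74.6975 is ≥ 74 and < 78 → C

C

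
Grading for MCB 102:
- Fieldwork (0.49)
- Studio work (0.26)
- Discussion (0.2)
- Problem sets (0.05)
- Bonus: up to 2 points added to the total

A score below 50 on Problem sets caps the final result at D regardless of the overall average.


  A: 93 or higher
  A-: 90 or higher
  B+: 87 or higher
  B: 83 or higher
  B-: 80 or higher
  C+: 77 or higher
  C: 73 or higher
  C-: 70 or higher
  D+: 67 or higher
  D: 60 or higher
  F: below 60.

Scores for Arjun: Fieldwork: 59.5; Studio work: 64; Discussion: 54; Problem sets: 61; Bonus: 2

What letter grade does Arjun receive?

Problem sets score 61 ≥ 50: minimum met.
Weighted total:
  Fieldwork 59.5 × 0.49 = 29.155
  Studio work 64 × 0.26 = 16.64
  Discussion 54 × 0.2 = 10.8
  Problem sets 61 × 0.05 = 3.05
Sum = 59.645
Bonus: 59.645 + 2 = 61.645
61.645 is ≥ 60 and < 67 → D

D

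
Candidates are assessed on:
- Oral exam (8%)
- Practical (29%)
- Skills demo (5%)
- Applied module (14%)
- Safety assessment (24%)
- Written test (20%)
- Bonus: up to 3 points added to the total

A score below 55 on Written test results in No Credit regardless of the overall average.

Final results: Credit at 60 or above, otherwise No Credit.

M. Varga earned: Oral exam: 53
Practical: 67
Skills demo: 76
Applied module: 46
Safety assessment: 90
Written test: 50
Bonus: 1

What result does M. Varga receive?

Written test score 50 < 55: minimum not met.
Weighted total:
  Oral exam 53 × 0.08 = 4.24
  Practical 67 × 0.29 = 19.43
  Skills demo 76 × 0.05 = 3.8
  Applied module 46 × 0.14 = 6.44
  Safety assessment 90 × 0.24 = 21.6
  Written test 50 × 0.2 = 10
Sum = 65.51
Bonus: 65.51 + 1 = 66.51
Because the Written test minimum was not met, the result is No Credit.

No Credit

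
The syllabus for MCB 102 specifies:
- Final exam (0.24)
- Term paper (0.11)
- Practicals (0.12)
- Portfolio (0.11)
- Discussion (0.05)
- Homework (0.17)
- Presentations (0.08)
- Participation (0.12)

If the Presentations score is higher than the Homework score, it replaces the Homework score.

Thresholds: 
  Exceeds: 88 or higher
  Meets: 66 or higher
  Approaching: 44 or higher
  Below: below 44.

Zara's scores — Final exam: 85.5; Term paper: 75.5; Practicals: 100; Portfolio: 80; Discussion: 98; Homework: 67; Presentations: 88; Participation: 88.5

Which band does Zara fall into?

Presentations (88) > Homework (67), so Homework counts as 88.
Weighted total:
  Final exam 85.5 × 0.24 = 20.52
  Term paper 75.5 × 0.11 = 8.305
  Practicals 100 × 0.12 = 12
  Portfolio 80 × 0.11 = 8.8
  Discussion 98 × 0.05 = 4.9
  Homework 88 × 0.17 = 14.96
  Presentations 88 × 0.08 = 7.04
  Participation 88.5 × 0.12 = 10.62
Sum = 87.145
87.145 is ≥ 66 and < 88 → Meets

Meets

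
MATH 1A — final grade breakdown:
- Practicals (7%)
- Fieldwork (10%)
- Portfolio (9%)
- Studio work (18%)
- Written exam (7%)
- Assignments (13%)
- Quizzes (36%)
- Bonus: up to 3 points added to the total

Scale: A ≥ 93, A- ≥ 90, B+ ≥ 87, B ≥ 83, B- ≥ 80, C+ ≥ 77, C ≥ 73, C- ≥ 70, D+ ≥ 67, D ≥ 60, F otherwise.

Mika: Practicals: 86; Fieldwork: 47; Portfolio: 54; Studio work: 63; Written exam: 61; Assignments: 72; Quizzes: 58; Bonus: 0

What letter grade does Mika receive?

Weighted total:
  Practicals 86 × 0.07 = 6.02
  Fieldwork 47 × 0.1 = 4.7
  Portfolio 54 × 0.09 = 4.86
  Studio work 63 × 0.18 = 11.34
  Written exam 61 × 0.07 = 4.27
  Assignments 72 × 0.13 = 9.36
  Quizzes 58 × 0.36 = 20.88
Sum = 61.43
Bonus: 61.43 + 0 = 61.43
61.43 is ≥ 60 and < 67 → D

D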